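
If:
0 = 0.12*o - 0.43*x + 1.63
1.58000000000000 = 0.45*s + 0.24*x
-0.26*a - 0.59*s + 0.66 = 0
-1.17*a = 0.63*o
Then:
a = -0.52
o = 0.96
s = 1.35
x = 4.06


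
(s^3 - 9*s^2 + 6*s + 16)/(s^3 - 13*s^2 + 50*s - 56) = (s^2 - 7*s - 8)/(s^2 - 11*s + 28)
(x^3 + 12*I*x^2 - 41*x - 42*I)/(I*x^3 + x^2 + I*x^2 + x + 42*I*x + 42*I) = (-I*x^3 + 12*x^2 + 41*I*x - 42)/(x^3 + x^2*(1 - I) + x*(42 - I) + 42)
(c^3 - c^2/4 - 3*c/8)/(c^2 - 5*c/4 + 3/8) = c*(2*c + 1)/(2*c - 1)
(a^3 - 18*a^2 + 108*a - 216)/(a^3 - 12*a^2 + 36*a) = (a - 6)/a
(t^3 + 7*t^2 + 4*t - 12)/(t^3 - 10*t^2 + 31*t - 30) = (t^3 + 7*t^2 + 4*t - 12)/(t^3 - 10*t^2 + 31*t - 30)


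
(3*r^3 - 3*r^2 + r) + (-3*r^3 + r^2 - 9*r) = -2*r^2 - 8*r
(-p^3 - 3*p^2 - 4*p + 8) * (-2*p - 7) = 2*p^4 + 13*p^3 + 29*p^2 + 12*p - 56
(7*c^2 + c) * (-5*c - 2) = -35*c^3 - 19*c^2 - 2*c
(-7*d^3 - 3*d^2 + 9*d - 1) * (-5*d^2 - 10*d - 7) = 35*d^5 + 85*d^4 + 34*d^3 - 64*d^2 - 53*d + 7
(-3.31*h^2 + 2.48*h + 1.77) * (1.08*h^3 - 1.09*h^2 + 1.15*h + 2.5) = -3.5748*h^5 + 6.2863*h^4 - 4.5981*h^3 - 7.3523*h^2 + 8.2355*h + 4.425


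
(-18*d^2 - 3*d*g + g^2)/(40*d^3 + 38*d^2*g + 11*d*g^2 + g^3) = (-18*d^2 - 3*d*g + g^2)/(40*d^3 + 38*d^2*g + 11*d*g^2 + g^3)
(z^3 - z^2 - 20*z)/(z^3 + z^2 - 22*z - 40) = z/(z + 2)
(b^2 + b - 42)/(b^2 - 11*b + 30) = (b + 7)/(b - 5)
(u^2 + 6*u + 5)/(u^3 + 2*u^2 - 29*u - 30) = (u + 5)/(u^2 + u - 30)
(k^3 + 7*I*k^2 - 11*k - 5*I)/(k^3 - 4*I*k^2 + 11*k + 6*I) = (k + 5*I)/(k - 6*I)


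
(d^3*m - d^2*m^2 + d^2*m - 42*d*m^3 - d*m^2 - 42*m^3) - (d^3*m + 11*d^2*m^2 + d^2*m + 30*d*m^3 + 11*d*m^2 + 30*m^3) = -12*d^2*m^2 - 72*d*m^3 - 12*d*m^2 - 72*m^3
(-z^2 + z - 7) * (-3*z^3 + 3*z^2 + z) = 3*z^5 - 6*z^4 + 23*z^3 - 20*z^2 - 7*z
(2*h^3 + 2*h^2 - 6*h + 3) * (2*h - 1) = 4*h^4 + 2*h^3 - 14*h^2 + 12*h - 3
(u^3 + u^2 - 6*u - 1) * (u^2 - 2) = u^5 + u^4 - 8*u^3 - 3*u^2 + 12*u + 2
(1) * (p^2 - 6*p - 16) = p^2 - 6*p - 16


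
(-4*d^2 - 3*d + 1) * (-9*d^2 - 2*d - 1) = 36*d^4 + 35*d^3 + d^2 + d - 1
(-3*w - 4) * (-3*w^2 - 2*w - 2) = 9*w^3 + 18*w^2 + 14*w + 8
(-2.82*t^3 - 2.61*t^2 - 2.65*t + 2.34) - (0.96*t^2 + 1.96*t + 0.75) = -2.82*t^3 - 3.57*t^2 - 4.61*t + 1.59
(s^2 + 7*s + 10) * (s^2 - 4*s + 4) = s^4 + 3*s^3 - 14*s^2 - 12*s + 40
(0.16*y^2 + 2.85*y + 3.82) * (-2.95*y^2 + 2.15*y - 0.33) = -0.472*y^4 - 8.0635*y^3 - 5.1943*y^2 + 7.2725*y - 1.2606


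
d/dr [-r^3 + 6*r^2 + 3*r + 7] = -3*r^2 + 12*r + 3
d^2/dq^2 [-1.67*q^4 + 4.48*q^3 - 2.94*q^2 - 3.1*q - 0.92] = -20.04*q^2 + 26.88*q - 5.88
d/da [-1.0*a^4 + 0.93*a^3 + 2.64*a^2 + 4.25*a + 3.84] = -4.0*a^3 + 2.79*a^2 + 5.28*a + 4.25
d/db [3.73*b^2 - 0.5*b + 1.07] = 7.46*b - 0.5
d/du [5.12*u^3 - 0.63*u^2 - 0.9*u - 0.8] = 15.36*u^2 - 1.26*u - 0.9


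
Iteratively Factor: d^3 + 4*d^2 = (d)*(d^2 + 4*d) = d*(d + 4)*(d)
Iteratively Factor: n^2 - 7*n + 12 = (n - 3)*(n - 4)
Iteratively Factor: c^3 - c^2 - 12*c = (c)*(c^2 - c - 12) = c*(c + 3)*(c - 4)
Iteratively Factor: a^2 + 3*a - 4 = (a + 4)*(a - 1)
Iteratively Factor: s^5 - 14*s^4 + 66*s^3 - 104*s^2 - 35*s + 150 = (s - 5)*(s^4 - 9*s^3 + 21*s^2 + s - 30) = (s - 5)*(s - 2)*(s^3 - 7*s^2 + 7*s + 15) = (s - 5)*(s - 3)*(s - 2)*(s^2 - 4*s - 5) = (s - 5)^2*(s - 3)*(s - 2)*(s + 1)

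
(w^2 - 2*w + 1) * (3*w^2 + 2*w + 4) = 3*w^4 - 4*w^3 + 3*w^2 - 6*w + 4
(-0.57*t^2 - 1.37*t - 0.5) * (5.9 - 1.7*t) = 0.969*t^3 - 1.034*t^2 - 7.233*t - 2.95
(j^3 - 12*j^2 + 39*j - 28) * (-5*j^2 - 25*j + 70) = -5*j^5 + 35*j^4 + 175*j^3 - 1675*j^2 + 3430*j - 1960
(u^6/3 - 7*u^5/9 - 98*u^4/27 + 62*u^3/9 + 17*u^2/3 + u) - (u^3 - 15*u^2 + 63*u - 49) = u^6/3 - 7*u^5/9 - 98*u^4/27 + 53*u^3/9 + 62*u^2/3 - 62*u + 49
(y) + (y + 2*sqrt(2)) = 2*y + 2*sqrt(2)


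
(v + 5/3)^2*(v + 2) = v^3 + 16*v^2/3 + 85*v/9 + 50/9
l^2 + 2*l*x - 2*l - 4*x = (l - 2)*(l + 2*x)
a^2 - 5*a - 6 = (a - 6)*(a + 1)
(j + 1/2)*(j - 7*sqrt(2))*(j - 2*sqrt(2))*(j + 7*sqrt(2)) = j^4 - 2*sqrt(2)*j^3 + j^3/2 - 98*j^2 - sqrt(2)*j^2 - 49*j + 196*sqrt(2)*j + 98*sqrt(2)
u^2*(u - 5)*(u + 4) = u^4 - u^3 - 20*u^2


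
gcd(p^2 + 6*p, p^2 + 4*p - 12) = p + 6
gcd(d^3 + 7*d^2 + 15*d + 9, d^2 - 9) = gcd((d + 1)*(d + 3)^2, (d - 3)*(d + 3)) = d + 3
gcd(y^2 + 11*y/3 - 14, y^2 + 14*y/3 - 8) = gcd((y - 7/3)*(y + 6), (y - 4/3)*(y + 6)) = y + 6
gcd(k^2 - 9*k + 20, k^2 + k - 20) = k - 4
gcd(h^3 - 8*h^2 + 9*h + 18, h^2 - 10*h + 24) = h - 6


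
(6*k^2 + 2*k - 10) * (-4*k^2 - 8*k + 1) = -24*k^4 - 56*k^3 + 30*k^2 + 82*k - 10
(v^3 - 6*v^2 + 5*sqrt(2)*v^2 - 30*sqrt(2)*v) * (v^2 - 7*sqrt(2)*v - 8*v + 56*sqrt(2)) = v^5 - 14*v^4 - 2*sqrt(2)*v^4 - 22*v^3 + 28*sqrt(2)*v^3 - 96*sqrt(2)*v^2 + 980*v^2 - 3360*v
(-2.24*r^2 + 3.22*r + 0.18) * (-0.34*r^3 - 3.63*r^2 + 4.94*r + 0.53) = 0.7616*r^5 + 7.0364*r^4 - 22.8154*r^3 + 14.0662*r^2 + 2.5958*r + 0.0954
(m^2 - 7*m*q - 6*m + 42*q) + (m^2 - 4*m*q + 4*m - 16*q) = 2*m^2 - 11*m*q - 2*m + 26*q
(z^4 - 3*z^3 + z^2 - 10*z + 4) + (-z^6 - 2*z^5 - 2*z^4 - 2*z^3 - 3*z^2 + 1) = -z^6 - 2*z^5 - z^4 - 5*z^3 - 2*z^2 - 10*z + 5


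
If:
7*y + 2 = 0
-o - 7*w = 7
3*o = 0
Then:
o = 0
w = -1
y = -2/7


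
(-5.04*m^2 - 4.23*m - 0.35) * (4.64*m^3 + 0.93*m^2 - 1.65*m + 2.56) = -23.3856*m^5 - 24.3144*m^4 + 2.7581*m^3 - 6.2484*m^2 - 10.2513*m - 0.896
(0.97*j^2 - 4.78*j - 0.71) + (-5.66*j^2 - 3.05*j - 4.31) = -4.69*j^2 - 7.83*j - 5.02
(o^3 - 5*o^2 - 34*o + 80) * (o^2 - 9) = o^5 - 5*o^4 - 43*o^3 + 125*o^2 + 306*o - 720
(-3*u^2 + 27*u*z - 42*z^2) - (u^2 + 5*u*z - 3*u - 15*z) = -4*u^2 + 22*u*z + 3*u - 42*z^2 + 15*z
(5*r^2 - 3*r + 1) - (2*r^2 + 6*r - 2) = 3*r^2 - 9*r + 3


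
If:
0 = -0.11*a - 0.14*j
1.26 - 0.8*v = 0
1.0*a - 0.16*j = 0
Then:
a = 0.00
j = 0.00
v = 1.58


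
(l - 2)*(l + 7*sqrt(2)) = l^2 - 2*l + 7*sqrt(2)*l - 14*sqrt(2)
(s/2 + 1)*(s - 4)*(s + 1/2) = s^3/2 - 3*s^2/4 - 9*s/2 - 2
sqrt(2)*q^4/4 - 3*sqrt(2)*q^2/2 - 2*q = q*(q/2 + sqrt(2)/2)*(q - 2*sqrt(2))*(sqrt(2)*q/2 + 1)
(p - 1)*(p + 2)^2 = p^3 + 3*p^2 - 4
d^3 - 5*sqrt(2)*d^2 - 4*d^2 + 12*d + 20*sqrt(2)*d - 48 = (d - 4)*(d - 3*sqrt(2))*(d - 2*sqrt(2))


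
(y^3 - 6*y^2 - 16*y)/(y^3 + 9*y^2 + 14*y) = (y - 8)/(y + 7)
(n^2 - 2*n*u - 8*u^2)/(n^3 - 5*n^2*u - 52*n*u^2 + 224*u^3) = (-n - 2*u)/(-n^2 + n*u + 56*u^2)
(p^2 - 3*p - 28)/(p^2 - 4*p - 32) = (p - 7)/(p - 8)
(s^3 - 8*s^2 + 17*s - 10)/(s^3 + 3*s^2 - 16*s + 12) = (s - 5)/(s + 6)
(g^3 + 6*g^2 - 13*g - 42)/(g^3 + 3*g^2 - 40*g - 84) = (g - 3)/(g - 6)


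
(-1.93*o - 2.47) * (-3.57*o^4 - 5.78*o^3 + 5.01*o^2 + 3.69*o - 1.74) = 6.8901*o^5 + 19.9733*o^4 + 4.6073*o^3 - 19.4964*o^2 - 5.7561*o + 4.2978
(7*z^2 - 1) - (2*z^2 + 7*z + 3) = 5*z^2 - 7*z - 4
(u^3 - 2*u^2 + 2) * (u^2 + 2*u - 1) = u^5 - 5*u^3 + 4*u^2 + 4*u - 2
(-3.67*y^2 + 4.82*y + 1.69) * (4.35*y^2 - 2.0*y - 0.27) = -15.9645*y^4 + 28.307*y^3 - 1.2976*y^2 - 4.6814*y - 0.4563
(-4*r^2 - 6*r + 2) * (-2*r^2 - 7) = 8*r^4 + 12*r^3 + 24*r^2 + 42*r - 14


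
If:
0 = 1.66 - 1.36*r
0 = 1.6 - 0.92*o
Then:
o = 1.74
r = 1.22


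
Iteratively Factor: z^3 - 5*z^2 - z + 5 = (z - 1)*(z^2 - 4*z - 5) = (z - 1)*(z + 1)*(z - 5)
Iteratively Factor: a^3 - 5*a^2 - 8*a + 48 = (a - 4)*(a^2 - a - 12) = (a - 4)*(a + 3)*(a - 4)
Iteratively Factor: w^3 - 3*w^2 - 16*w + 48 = (w + 4)*(w^2 - 7*w + 12) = (w - 3)*(w + 4)*(w - 4)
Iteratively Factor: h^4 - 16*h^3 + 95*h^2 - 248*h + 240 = (h - 3)*(h^3 - 13*h^2 + 56*h - 80) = (h - 4)*(h - 3)*(h^2 - 9*h + 20) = (h - 4)^2*(h - 3)*(h - 5)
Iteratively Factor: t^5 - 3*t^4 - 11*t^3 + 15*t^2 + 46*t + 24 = (t + 1)*(t^4 - 4*t^3 - 7*t^2 + 22*t + 24) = (t - 4)*(t + 1)*(t^3 - 7*t - 6) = (t - 4)*(t - 3)*(t + 1)*(t^2 + 3*t + 2) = (t - 4)*(t - 3)*(t + 1)*(t + 2)*(t + 1)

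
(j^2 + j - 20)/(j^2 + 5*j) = (j - 4)/j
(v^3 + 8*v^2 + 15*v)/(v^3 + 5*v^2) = (v + 3)/v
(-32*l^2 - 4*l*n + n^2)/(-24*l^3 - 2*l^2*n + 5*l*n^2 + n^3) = (8*l - n)/(6*l^2 - l*n - n^2)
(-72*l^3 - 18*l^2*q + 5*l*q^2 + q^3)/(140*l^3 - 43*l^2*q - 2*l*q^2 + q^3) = (18*l^2 + 9*l*q + q^2)/(-35*l^2 + 2*l*q + q^2)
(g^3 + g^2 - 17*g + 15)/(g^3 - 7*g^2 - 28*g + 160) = (g^2 - 4*g + 3)/(g^2 - 12*g + 32)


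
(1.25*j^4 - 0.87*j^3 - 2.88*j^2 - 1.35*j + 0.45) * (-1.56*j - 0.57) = -1.95*j^5 + 0.6447*j^4 + 4.9887*j^3 + 3.7476*j^2 + 0.0674999999999999*j - 0.2565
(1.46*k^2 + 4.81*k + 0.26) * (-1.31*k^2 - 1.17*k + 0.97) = -1.9126*k^4 - 8.0093*k^3 - 4.5521*k^2 + 4.3615*k + 0.2522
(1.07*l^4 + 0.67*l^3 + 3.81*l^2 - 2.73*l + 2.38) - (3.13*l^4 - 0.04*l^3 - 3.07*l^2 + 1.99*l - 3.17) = -2.06*l^4 + 0.71*l^3 + 6.88*l^2 - 4.72*l + 5.55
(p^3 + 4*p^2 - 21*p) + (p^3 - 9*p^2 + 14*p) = 2*p^3 - 5*p^2 - 7*p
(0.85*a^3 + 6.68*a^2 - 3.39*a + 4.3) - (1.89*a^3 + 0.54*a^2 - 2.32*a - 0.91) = -1.04*a^3 + 6.14*a^2 - 1.07*a + 5.21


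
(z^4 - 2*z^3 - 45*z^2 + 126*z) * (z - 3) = z^5 - 5*z^4 - 39*z^3 + 261*z^2 - 378*z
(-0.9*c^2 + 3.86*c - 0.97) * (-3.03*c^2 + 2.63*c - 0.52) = 2.727*c^4 - 14.0628*c^3 + 13.5589*c^2 - 4.5583*c + 0.5044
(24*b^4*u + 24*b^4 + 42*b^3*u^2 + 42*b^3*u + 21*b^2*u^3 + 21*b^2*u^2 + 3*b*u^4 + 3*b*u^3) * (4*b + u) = 96*b^5*u + 96*b^5 + 192*b^4*u^2 + 192*b^4*u + 126*b^3*u^3 + 126*b^3*u^2 + 33*b^2*u^4 + 33*b^2*u^3 + 3*b*u^5 + 3*b*u^4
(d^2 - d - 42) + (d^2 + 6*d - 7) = 2*d^2 + 5*d - 49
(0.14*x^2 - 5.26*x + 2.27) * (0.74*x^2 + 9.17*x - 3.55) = 0.1036*x^4 - 2.6086*x^3 - 47.0514*x^2 + 39.4889*x - 8.0585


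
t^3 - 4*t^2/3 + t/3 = t*(t - 1)*(t - 1/3)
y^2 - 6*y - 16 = (y - 8)*(y + 2)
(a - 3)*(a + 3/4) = a^2 - 9*a/4 - 9/4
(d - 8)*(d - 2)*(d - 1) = d^3 - 11*d^2 + 26*d - 16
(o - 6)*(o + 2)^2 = o^3 - 2*o^2 - 20*o - 24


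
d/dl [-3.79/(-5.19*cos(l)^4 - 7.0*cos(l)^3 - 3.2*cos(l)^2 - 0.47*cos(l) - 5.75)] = (78.6804*cos(l)^3 + 79.59*cos(l)^2 + 24.256*cos(l) + 1.7813)*sin(l)/(5.19*cos(l)^4 + 7.0*cos(l)^3 + 3.2*cos(l)^2 + 0.47*cos(l) + 5.75)^2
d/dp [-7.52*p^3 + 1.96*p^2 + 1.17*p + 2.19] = -22.56*p^2 + 3.92*p + 1.17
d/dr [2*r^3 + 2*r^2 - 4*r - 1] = 6*r^2 + 4*r - 4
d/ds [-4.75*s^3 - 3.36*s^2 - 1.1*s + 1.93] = -14.25*s^2 - 6.72*s - 1.1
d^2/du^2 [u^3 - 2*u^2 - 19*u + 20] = 6*u - 4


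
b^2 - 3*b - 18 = (b - 6)*(b + 3)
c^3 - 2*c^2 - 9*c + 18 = (c - 3)*(c - 2)*(c + 3)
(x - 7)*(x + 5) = x^2 - 2*x - 35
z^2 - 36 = (z - 6)*(z + 6)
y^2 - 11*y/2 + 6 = (y - 4)*(y - 3/2)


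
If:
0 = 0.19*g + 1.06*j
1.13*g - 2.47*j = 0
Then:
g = 0.00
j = 0.00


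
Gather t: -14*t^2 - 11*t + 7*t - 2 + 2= -14*t^2 - 4*t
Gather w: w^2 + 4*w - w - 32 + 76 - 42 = w^2 + 3*w + 2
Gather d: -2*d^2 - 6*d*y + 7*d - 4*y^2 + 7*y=-2*d^2 + d*(7 - 6*y) - 4*y^2 + 7*y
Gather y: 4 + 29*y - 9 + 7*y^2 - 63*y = 7*y^2 - 34*y - 5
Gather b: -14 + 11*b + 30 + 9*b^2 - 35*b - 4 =9*b^2 - 24*b + 12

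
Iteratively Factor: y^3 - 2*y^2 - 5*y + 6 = (y - 3)*(y^2 + y - 2) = (y - 3)*(y + 2)*(y - 1)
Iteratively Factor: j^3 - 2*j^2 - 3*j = (j)*(j^2 - 2*j - 3) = j*(j + 1)*(j - 3)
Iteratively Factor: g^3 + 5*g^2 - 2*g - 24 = (g + 3)*(g^2 + 2*g - 8) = (g - 2)*(g + 3)*(g + 4)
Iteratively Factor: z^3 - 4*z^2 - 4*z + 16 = (z - 2)*(z^2 - 2*z - 8) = (z - 4)*(z - 2)*(z + 2)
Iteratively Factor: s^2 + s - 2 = (s + 2)*(s - 1)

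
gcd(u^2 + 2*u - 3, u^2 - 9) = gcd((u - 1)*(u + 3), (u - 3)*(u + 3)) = u + 3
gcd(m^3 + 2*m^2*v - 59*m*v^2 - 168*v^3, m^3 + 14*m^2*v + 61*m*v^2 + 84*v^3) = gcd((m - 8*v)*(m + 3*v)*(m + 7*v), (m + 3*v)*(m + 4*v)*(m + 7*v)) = m^2 + 10*m*v + 21*v^2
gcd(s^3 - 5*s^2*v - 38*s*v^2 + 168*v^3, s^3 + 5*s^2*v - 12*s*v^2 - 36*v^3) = s + 6*v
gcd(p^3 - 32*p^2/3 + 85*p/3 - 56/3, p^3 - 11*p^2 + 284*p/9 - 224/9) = p^2 - 29*p/3 + 56/3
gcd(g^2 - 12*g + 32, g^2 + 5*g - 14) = 1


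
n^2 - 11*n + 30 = (n - 6)*(n - 5)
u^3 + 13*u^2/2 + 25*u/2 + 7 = (u + 1)*(u + 2)*(u + 7/2)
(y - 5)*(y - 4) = y^2 - 9*y + 20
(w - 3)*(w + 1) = w^2 - 2*w - 3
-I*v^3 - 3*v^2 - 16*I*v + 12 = (v - 6*I)*(v + 2*I)*(-I*v + 1)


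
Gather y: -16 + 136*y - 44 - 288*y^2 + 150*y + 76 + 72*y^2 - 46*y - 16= -216*y^2 + 240*y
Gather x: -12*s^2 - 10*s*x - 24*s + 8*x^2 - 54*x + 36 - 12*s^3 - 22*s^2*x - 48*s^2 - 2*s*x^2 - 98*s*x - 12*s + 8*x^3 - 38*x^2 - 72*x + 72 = -12*s^3 - 60*s^2 - 36*s + 8*x^3 + x^2*(-2*s - 30) + x*(-22*s^2 - 108*s - 126) + 108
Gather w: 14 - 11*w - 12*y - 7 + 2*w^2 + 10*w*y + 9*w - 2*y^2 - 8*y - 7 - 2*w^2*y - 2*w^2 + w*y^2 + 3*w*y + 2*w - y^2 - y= -2*w^2*y + w*(y^2 + 13*y) - 3*y^2 - 21*y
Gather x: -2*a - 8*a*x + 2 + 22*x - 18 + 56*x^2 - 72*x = -2*a + 56*x^2 + x*(-8*a - 50) - 16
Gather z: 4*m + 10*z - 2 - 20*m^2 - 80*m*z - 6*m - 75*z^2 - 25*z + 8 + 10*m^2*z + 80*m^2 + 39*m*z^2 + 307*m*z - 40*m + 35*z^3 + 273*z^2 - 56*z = 60*m^2 - 42*m + 35*z^3 + z^2*(39*m + 198) + z*(10*m^2 + 227*m - 71) + 6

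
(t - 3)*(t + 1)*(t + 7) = t^3 + 5*t^2 - 17*t - 21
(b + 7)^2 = b^2 + 14*b + 49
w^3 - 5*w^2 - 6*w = w*(w - 6)*(w + 1)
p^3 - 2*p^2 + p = p*(p - 1)^2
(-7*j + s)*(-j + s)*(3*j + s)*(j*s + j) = 21*j^4*s + 21*j^4 - 17*j^3*s^2 - 17*j^3*s - 5*j^2*s^3 - 5*j^2*s^2 + j*s^4 + j*s^3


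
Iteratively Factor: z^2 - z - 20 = (z + 4)*(z - 5)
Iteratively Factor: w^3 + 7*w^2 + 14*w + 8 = (w + 4)*(w^2 + 3*w + 2) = (w + 2)*(w + 4)*(w + 1)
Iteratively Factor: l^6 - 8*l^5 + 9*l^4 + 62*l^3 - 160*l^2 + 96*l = (l)*(l^5 - 8*l^4 + 9*l^3 + 62*l^2 - 160*l + 96) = l*(l + 3)*(l^4 - 11*l^3 + 42*l^2 - 64*l + 32) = l*(l - 4)*(l + 3)*(l^3 - 7*l^2 + 14*l - 8) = l*(l - 4)*(l - 2)*(l + 3)*(l^2 - 5*l + 4) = l*(l - 4)*(l - 2)*(l - 1)*(l + 3)*(l - 4)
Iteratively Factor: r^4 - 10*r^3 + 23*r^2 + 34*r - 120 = (r + 2)*(r^3 - 12*r^2 + 47*r - 60) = (r - 4)*(r + 2)*(r^2 - 8*r + 15) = (r - 5)*(r - 4)*(r + 2)*(r - 3)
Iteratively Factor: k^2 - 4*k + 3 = (k - 1)*(k - 3)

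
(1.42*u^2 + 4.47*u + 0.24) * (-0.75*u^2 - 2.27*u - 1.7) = -1.065*u^4 - 6.5759*u^3 - 12.7409*u^2 - 8.1438*u - 0.408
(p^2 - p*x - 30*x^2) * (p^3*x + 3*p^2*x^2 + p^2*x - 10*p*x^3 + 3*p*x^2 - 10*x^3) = p^5*x + 2*p^4*x^2 + p^4*x - 43*p^3*x^3 + 2*p^3*x^2 - 80*p^2*x^4 - 43*p^2*x^3 + 300*p*x^5 - 80*p*x^4 + 300*x^5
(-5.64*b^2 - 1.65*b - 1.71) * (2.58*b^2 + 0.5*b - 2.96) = -14.5512*b^4 - 7.077*b^3 + 11.4576*b^2 + 4.029*b + 5.0616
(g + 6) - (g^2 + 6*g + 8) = -g^2 - 5*g - 2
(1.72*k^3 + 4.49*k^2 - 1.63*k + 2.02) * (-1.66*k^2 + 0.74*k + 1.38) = -2.8552*k^5 - 6.1806*k^4 + 8.402*k^3 + 1.6368*k^2 - 0.7546*k + 2.7876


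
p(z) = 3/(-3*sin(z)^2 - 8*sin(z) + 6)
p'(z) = 3*(6*sin(z)*cos(z) + 8*cos(z))/(-3*sin(z)^2 - 8*sin(z) + 6)^2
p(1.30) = -0.67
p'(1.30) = 0.55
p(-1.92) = 0.28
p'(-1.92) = -0.02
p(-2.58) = 0.32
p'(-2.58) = -0.14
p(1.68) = -0.61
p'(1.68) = -0.19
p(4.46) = 0.27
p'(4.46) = -0.01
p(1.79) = -0.64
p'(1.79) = -0.42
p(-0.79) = 0.30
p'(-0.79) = 0.08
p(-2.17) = 0.28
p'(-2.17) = -0.05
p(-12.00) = 3.56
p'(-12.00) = 39.90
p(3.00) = 0.62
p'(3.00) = -1.14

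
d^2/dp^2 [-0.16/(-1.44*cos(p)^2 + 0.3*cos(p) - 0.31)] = (-1.327104*(1 - cos(p)^2)^2 + 0.20736*cos(p)^3 - 0.392256*cos(p)^2 - 0.4296*cos(p) + 1.213056)/(1.44*cos(p)^2 - 0.3*cos(p) + 0.31)^3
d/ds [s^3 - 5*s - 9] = 3*s^2 - 5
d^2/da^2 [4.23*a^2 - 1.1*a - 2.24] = 8.46000000000000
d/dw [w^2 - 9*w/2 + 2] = 2*w - 9/2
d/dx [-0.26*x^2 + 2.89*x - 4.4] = 2.89 - 0.52*x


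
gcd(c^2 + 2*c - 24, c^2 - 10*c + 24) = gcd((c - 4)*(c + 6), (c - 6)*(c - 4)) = c - 4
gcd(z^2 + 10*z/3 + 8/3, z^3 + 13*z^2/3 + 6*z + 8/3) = z^2 + 10*z/3 + 8/3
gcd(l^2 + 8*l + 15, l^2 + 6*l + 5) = l + 5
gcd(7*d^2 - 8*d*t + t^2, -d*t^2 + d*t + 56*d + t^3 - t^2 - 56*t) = -d + t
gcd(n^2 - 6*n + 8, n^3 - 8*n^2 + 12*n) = n - 2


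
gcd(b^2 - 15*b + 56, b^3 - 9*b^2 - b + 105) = b - 7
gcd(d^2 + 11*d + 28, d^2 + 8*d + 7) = d + 7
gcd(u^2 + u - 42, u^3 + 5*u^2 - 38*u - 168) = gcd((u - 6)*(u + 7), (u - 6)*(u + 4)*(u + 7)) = u^2 + u - 42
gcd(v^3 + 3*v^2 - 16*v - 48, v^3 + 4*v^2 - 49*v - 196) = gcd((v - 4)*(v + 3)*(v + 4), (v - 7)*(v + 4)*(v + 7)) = v + 4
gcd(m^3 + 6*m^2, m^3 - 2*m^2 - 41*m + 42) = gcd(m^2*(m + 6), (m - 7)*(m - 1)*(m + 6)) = m + 6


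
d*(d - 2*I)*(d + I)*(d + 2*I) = d^4 + I*d^3 + 4*d^2 + 4*I*d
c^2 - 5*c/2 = c*(c - 5/2)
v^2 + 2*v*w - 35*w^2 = (v - 5*w)*(v + 7*w)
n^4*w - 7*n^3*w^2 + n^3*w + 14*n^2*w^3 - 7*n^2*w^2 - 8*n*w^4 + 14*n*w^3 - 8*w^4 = (n - 4*w)*(n - 2*w)*(n - w)*(n*w + w)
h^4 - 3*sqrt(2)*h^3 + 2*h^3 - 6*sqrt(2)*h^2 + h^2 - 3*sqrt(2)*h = h*(h + 1)^2*(h - 3*sqrt(2))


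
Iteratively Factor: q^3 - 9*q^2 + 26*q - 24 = (q - 2)*(q^2 - 7*q + 12) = (q - 3)*(q - 2)*(q - 4)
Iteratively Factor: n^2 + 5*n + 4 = (n + 4)*(n + 1)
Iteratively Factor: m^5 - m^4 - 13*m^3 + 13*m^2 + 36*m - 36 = (m - 1)*(m^4 - 13*m^2 + 36) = (m - 2)*(m - 1)*(m^3 + 2*m^2 - 9*m - 18) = (m - 3)*(m - 2)*(m - 1)*(m^2 + 5*m + 6) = (m - 3)*(m - 2)*(m - 1)*(m + 3)*(m + 2)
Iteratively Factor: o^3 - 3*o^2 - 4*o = (o - 4)*(o^2 + o) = o*(o - 4)*(o + 1)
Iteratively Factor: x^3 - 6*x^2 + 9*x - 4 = (x - 1)*(x^2 - 5*x + 4) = (x - 4)*(x - 1)*(x - 1)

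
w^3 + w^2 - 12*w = w*(w - 3)*(w + 4)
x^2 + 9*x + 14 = (x + 2)*(x + 7)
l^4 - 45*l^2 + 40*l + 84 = (l - 6)*(l - 2)*(l + 1)*(l + 7)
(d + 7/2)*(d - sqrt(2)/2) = d^2 - sqrt(2)*d/2 + 7*d/2 - 7*sqrt(2)/4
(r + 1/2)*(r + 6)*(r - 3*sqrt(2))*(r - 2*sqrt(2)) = r^4 - 5*sqrt(2)*r^3 + 13*r^3/2 - 65*sqrt(2)*r^2/2 + 15*r^2 - 15*sqrt(2)*r + 78*r + 36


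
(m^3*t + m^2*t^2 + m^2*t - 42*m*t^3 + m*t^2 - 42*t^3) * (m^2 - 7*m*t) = m^5*t - 6*m^4*t^2 + m^4*t - 49*m^3*t^3 - 6*m^3*t^2 + 294*m^2*t^4 - 49*m^2*t^3 + 294*m*t^4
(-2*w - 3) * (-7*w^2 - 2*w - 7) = 14*w^3 + 25*w^2 + 20*w + 21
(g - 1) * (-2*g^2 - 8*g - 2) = -2*g^3 - 6*g^2 + 6*g + 2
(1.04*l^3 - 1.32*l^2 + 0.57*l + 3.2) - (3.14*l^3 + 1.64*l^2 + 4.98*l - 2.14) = -2.1*l^3 - 2.96*l^2 - 4.41*l + 5.34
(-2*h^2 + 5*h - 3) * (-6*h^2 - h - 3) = 12*h^4 - 28*h^3 + 19*h^2 - 12*h + 9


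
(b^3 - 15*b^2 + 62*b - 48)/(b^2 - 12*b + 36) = (b^2 - 9*b + 8)/(b - 6)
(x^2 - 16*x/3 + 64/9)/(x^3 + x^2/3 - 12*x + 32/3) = (x - 8/3)/(x^2 + 3*x - 4)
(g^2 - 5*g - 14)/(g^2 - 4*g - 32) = (-g^2 + 5*g + 14)/(-g^2 + 4*g + 32)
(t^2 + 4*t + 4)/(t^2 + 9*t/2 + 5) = 2*(t + 2)/(2*t + 5)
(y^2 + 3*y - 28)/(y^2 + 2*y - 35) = (y - 4)/(y - 5)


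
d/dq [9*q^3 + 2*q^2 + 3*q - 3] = 27*q^2 + 4*q + 3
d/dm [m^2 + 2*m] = 2*m + 2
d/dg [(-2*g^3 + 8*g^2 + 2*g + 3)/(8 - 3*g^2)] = 2*(3*g^4 - 21*g^2 + 73*g + 8)/(9*g^4 - 48*g^2 + 64)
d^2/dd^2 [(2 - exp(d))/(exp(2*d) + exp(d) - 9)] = (-exp(4*d) + 9*exp(3*d) - 48*exp(2*d) + 65*exp(d) - 63)*exp(d)/(exp(6*d) + 3*exp(5*d) - 24*exp(4*d) - 53*exp(3*d) + 216*exp(2*d) + 243*exp(d) - 729)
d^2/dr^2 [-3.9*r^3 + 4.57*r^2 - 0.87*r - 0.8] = 9.14 - 23.4*r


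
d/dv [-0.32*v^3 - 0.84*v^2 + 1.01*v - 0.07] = -0.96*v^2 - 1.68*v + 1.01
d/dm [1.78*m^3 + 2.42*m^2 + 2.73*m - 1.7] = 5.34*m^2 + 4.84*m + 2.73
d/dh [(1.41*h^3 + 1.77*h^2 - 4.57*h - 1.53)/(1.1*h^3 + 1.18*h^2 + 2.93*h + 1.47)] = (-8.88178419700125e-16*h^5 - 0.283199999999999*h^4 + 18.3166*h^3 + 21.8458*h^2 + 8.8146*h - 2.235)/(1.21*h^6 + 2.596*h^5 + 7.8384*h^4 + 10.1488*h^3 + 12.0541*h^2 + 8.6142*h + 2.1609)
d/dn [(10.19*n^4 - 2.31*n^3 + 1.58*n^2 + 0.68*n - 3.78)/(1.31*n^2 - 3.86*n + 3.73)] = (26.6978*n^5 - 121.0263*n^4 + 169.868*n^3 - 32.8385*n^2 + 21.6904*n - 12.0544)/(1.7161*n^4 - 10.1132*n^3 + 24.6722*n^2 - 28.7956*n + 13.9129)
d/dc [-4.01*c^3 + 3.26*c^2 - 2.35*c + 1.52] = -12.03*c^2 + 6.52*c - 2.35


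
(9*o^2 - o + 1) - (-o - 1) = 9*o^2 + 2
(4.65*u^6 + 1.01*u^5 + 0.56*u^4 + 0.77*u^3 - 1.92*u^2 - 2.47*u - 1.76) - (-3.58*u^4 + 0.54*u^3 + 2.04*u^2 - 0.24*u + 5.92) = 4.65*u^6 + 1.01*u^5 + 4.14*u^4 + 0.23*u^3 - 3.96*u^2 - 2.23*u - 7.68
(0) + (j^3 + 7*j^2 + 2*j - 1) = j^3 + 7*j^2 + 2*j - 1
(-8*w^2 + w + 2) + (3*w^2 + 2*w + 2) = -5*w^2 + 3*w + 4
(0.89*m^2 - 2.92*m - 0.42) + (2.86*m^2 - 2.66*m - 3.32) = 3.75*m^2 - 5.58*m - 3.74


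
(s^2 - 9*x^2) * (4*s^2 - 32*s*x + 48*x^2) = 4*s^4 - 32*s^3*x + 12*s^2*x^2 + 288*s*x^3 - 432*x^4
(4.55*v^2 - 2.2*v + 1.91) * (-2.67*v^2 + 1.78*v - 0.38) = -12.1485*v^4 + 13.973*v^3 - 10.7447*v^2 + 4.2358*v - 0.7258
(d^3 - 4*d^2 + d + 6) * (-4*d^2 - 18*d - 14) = -4*d^5 - 2*d^4 + 54*d^3 + 14*d^2 - 122*d - 84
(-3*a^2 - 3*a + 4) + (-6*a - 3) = -3*a^2 - 9*a + 1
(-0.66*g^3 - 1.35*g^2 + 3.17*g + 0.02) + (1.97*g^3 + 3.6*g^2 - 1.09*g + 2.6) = 1.31*g^3 + 2.25*g^2 + 2.08*g + 2.62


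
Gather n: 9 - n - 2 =7 - n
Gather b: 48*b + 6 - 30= 48*b - 24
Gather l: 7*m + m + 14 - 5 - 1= 8*m + 8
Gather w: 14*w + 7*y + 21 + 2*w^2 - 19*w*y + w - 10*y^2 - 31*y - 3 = 2*w^2 + w*(15 - 19*y) - 10*y^2 - 24*y + 18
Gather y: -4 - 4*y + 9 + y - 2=3 - 3*y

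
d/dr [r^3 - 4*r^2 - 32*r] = 3*r^2 - 8*r - 32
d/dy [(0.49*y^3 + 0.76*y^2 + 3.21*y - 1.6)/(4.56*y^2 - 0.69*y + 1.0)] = (2.2344*y^4 - 0.6762*y^3 - 13.692*y^2 + 16.112*y + 2.106)/(20.7936*y^4 - 6.2928*y^3 + 9.5961*y^2 - 1.38*y + 1.0)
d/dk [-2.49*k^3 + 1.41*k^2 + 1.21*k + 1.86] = -7.47*k^2 + 2.82*k + 1.21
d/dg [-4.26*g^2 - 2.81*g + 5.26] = -8.52*g - 2.81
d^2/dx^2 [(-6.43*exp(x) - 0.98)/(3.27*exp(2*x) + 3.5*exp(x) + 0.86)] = (-68.755347*exp(4*x) + 31.6751819999999*exp(3*x) + 74.846376*exp(2*x) + 18.373124*exp(x) - 1.805828)*exp(x)/(34.965783*exp(6*x) + 112.27545*exp(5*x) + 147.760182*exp(4*x) + 101.9312*exp(3*x) + 38.860476*exp(2*x) + 7.7658*exp(x) + 0.636056)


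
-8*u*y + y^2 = y*(-8*u + y)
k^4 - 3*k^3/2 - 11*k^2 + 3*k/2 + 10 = (k - 4)*(k - 1)*(k + 1)*(k + 5/2)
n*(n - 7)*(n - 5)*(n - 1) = n^4 - 13*n^3 + 47*n^2 - 35*n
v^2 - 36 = (v - 6)*(v + 6)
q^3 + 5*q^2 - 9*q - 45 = (q - 3)*(q + 3)*(q + 5)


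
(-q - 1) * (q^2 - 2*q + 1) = -q^3 + q^2 + q - 1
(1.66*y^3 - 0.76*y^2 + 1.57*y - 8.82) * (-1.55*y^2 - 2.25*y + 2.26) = -2.573*y^5 - 2.557*y^4 + 3.0281*y^3 + 8.4209*y^2 + 23.3932*y - 19.9332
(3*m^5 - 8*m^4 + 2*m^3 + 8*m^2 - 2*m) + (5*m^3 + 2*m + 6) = 3*m^5 - 8*m^4 + 7*m^3 + 8*m^2 + 6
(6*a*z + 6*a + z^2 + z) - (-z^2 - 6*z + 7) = 6*a*z + 6*a + 2*z^2 + 7*z - 7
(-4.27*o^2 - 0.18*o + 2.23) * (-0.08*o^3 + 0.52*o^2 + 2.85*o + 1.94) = 0.3416*o^5 - 2.206*o^4 - 12.4415*o^3 - 7.6372*o^2 + 6.0063*o + 4.3262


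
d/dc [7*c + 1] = 7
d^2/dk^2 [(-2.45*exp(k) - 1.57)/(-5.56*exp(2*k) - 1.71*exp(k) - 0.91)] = (75.7383199999999*exp(4*k) + 170.843788*exp(3*k) - 29.595324*exp(2*k) - 30.995896*exp(k) - 0.414232)*exp(k)/(171.879616*exp(6*k) + 158.586768*exp(5*k) + 133.168116*exp(4*k) + 56.911707*exp(3*k) + 21.795501*exp(2*k) + 4.248153*exp(k) + 0.753571)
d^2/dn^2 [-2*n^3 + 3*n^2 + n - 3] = 6 - 12*n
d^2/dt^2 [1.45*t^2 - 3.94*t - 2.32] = 2.90000000000000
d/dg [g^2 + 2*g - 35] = 2*g + 2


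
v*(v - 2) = v^2 - 2*v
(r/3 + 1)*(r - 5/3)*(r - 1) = r^3/3 + r^2/9 - 19*r/9 + 5/3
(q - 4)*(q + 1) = q^2 - 3*q - 4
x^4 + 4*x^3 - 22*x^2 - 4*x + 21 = (x - 3)*(x - 1)*(x + 1)*(x + 7)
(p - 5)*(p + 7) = p^2 + 2*p - 35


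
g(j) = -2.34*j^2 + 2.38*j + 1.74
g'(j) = 2.38 - 4.68*j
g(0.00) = 1.74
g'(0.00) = 2.38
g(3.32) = -16.15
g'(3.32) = -13.16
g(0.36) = 2.29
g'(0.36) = 0.70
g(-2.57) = -19.83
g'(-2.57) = 14.41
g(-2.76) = -22.65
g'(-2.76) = 15.30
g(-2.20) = -14.82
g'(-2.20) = 12.68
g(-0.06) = 1.59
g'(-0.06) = 2.66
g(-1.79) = -10.02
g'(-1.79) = 10.76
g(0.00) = 1.74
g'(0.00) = 2.38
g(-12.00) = -363.78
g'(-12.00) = 58.54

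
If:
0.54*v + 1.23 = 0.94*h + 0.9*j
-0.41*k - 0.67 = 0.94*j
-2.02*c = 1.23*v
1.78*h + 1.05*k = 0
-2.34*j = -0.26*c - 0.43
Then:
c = -0.07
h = 1.20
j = 0.18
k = -2.04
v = 0.11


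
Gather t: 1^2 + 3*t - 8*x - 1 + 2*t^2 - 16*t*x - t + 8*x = 2*t^2 + t*(2 - 16*x)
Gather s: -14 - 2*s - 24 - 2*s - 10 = -4*s - 48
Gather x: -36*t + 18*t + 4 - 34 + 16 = -18*t - 14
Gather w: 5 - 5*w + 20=25 - 5*w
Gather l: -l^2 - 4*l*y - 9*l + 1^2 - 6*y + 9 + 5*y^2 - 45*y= -l^2 + l*(-4*y - 9) + 5*y^2 - 51*y + 10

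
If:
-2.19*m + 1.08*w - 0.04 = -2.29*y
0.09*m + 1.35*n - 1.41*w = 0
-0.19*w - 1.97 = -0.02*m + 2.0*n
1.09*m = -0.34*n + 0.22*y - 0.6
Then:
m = -0.22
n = -0.90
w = -0.88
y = 0.22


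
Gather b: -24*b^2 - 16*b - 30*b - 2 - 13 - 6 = -24*b^2 - 46*b - 21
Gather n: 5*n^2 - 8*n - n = 5*n^2 - 9*n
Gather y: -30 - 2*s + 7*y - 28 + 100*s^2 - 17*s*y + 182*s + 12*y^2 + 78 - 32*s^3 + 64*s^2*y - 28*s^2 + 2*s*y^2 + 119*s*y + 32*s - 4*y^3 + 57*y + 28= -32*s^3 + 72*s^2 + 212*s - 4*y^3 + y^2*(2*s + 12) + y*(64*s^2 + 102*s + 64) + 48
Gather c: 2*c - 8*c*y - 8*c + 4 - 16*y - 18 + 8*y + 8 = c*(-8*y - 6) - 8*y - 6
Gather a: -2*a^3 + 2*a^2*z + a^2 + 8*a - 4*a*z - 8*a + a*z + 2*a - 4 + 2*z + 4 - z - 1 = -2*a^3 + a^2*(2*z + 1) + a*(2 - 3*z) + z - 1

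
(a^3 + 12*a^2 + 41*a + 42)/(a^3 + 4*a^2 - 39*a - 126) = (a + 2)/(a - 6)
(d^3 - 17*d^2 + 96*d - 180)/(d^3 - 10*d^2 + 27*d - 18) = (d^2 - 11*d + 30)/(d^2 - 4*d + 3)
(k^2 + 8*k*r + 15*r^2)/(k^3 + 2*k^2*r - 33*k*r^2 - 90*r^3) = 1/(k - 6*r)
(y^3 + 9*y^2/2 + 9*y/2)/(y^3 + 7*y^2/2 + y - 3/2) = y*(2*y + 3)/(2*y^2 + y - 1)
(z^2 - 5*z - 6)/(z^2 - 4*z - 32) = (-z^2 + 5*z + 6)/(-z^2 + 4*z + 32)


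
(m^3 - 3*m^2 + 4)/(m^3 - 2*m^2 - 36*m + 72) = (m^2 - m - 2)/(m^2 - 36)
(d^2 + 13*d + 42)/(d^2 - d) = (d^2 + 13*d + 42)/(d*(d - 1))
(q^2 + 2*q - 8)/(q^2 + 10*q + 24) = (q - 2)/(q + 6)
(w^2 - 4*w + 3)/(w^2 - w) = (w - 3)/w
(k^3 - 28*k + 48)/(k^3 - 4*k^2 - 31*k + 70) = (k^2 + 2*k - 24)/(k^2 - 2*k - 35)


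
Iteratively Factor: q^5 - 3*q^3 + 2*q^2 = (q - 1)*(q^4 + q^3 - 2*q^2) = (q - 1)^2*(q^3 + 2*q^2) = q*(q - 1)^2*(q^2 + 2*q) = q*(q - 1)^2*(q + 2)*(q)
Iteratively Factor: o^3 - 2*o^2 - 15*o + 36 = (o + 4)*(o^2 - 6*o + 9) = (o - 3)*(o + 4)*(o - 3)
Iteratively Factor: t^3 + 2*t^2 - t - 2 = (t + 2)*(t^2 - 1) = (t - 1)*(t + 2)*(t + 1)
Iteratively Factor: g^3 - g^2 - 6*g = (g - 3)*(g^2 + 2*g) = (g - 3)*(g + 2)*(g)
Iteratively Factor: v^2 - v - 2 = (v + 1)*(v - 2)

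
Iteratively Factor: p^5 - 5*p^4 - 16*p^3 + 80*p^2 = (p - 5)*(p^4 - 16*p^2) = (p - 5)*(p + 4)*(p^3 - 4*p^2) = (p - 5)*(p - 4)*(p + 4)*(p^2) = p*(p - 5)*(p - 4)*(p + 4)*(p)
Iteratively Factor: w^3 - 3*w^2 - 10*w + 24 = (w + 3)*(w^2 - 6*w + 8) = (w - 4)*(w + 3)*(w - 2)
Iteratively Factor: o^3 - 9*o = (o - 3)*(o^2 + 3*o) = (o - 3)*(o + 3)*(o)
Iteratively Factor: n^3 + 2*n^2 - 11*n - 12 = (n - 3)*(n^2 + 5*n + 4) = (n - 3)*(n + 4)*(n + 1)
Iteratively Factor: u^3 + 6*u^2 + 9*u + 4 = (u + 1)*(u^2 + 5*u + 4) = (u + 1)^2*(u + 4)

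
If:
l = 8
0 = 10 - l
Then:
No Solution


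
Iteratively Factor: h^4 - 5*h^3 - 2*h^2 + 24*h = (h - 3)*(h^3 - 2*h^2 - 8*h) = (h - 4)*(h - 3)*(h^2 + 2*h) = (h - 4)*(h - 3)*(h + 2)*(h)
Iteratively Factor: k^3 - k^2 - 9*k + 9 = (k - 1)*(k^2 - 9) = (k - 1)*(k + 3)*(k - 3)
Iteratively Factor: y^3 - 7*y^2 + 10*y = (y)*(y^2 - 7*y + 10) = y*(y - 5)*(y - 2)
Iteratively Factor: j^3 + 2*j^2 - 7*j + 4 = (j - 1)*(j^2 + 3*j - 4) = (j - 1)^2*(j + 4)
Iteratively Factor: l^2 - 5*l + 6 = (l - 2)*(l - 3)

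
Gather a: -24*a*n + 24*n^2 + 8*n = -24*a*n + 24*n^2 + 8*n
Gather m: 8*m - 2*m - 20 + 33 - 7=6*m + 6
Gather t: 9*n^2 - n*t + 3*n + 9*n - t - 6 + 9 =9*n^2 + 12*n + t*(-n - 1) + 3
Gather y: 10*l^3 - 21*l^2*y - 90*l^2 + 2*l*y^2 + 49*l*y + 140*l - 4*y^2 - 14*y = 10*l^3 - 90*l^2 + 140*l + y^2*(2*l - 4) + y*(-21*l^2 + 49*l - 14)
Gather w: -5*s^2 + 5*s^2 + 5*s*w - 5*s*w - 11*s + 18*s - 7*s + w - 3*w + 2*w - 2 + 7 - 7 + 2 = 0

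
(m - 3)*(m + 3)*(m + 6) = m^3 + 6*m^2 - 9*m - 54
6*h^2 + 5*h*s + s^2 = (2*h + s)*(3*h + s)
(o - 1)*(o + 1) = o^2 - 1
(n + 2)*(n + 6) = n^2 + 8*n + 12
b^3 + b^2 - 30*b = b*(b - 5)*(b + 6)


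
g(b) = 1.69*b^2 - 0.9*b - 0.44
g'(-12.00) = -41.46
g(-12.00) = 253.72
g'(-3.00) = -11.04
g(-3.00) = 17.47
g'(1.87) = 5.42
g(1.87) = 3.79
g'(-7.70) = -26.93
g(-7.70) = 106.69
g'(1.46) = 4.03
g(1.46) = 1.85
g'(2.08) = 6.13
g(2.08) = 5.00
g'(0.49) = 0.76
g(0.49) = -0.48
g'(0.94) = 2.28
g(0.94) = 0.21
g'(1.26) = 3.36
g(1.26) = 1.11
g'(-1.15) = -4.79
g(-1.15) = 2.83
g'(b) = 3.38*b - 0.9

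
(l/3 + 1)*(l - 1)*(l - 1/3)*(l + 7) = l^4/3 + 26*l^3/9 + 8*l^2/3 - 74*l/9 + 7/3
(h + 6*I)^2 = h^2 + 12*I*h - 36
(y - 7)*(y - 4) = y^2 - 11*y + 28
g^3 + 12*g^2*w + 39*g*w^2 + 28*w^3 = (g + w)*(g + 4*w)*(g + 7*w)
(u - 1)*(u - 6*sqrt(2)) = u^2 - 6*sqrt(2)*u - u + 6*sqrt(2)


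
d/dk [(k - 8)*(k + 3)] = 2*k - 5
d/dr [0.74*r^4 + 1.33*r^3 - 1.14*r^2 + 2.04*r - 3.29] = 2.96*r^3 + 3.99*r^2 - 2.28*r + 2.04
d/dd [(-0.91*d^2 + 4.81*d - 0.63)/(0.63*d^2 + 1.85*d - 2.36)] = (-4.7138*d^2 + 5.089*d - 10.1861)/(0.3969*d^4 + 2.331*d^3 + 0.448900000000001*d^2 - 8.732*d + 5.5696)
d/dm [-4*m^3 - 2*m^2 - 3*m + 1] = -12*m^2 - 4*m - 3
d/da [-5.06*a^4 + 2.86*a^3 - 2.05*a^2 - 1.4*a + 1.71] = -20.24*a^3 + 8.58*a^2 - 4.1*a - 1.4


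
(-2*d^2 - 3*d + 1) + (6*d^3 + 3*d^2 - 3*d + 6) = 6*d^3 + d^2 - 6*d + 7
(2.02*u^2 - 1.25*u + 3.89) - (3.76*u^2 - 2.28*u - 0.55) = -1.74*u^2 + 1.03*u + 4.44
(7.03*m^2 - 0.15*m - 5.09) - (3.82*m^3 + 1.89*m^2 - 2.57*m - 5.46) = -3.82*m^3 + 5.14*m^2 + 2.42*m + 0.37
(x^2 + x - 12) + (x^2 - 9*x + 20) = 2*x^2 - 8*x + 8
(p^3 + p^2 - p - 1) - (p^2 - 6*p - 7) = p^3 + 5*p + 6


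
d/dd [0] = 0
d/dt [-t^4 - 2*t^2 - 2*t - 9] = -4*t^3 - 4*t - 2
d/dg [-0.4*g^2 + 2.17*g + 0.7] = 2.17 - 0.8*g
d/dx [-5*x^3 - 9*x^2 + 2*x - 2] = -15*x^2 - 18*x + 2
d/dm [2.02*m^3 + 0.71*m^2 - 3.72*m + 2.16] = 6.06*m^2 + 1.42*m - 3.72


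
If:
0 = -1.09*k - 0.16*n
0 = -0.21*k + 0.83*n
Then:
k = 0.00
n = 0.00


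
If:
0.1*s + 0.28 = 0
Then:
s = -2.80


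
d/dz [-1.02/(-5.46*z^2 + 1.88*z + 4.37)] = (1.9176 - 11.1384*z)/(-5.46*z^2 + 1.88*z + 4.37)^2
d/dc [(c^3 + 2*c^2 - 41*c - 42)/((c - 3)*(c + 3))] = (c^4 + 14*c^2 + 48*c + 369)/(c^4 - 18*c^2 + 81)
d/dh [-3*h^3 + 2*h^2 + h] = -9*h^2 + 4*h + 1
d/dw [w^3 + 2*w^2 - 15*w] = 3*w^2 + 4*w - 15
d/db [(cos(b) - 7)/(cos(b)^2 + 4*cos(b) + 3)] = (cos(b)^2 - 14*cos(b) - 31)*sin(b)/(cos(b)^2 + 4*cos(b) + 3)^2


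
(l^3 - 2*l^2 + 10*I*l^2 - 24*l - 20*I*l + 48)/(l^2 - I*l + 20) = (l^2 + l*(-2 + 6*I) - 12*I)/(l - 5*I)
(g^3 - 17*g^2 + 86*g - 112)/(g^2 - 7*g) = g - 10 + 16/g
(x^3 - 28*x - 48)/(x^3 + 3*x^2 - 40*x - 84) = (x + 4)/(x + 7)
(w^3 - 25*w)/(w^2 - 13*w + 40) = w*(w + 5)/(w - 8)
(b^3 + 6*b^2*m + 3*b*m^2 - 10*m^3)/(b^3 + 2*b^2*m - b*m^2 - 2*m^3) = (b + 5*m)/(b + m)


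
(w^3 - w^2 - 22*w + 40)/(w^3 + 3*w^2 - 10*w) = (w - 4)/w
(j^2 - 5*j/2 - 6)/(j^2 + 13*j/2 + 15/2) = (j - 4)/(j + 5)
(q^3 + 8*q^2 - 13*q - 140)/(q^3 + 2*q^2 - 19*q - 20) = (q + 7)/(q + 1)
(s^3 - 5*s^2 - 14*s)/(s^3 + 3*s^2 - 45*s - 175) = s*(s + 2)/(s^2 + 10*s + 25)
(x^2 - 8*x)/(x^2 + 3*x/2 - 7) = 2*x*(x - 8)/(2*x^2 + 3*x - 14)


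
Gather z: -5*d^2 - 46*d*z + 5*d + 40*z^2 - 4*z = -5*d^2 + 5*d + 40*z^2 + z*(-46*d - 4)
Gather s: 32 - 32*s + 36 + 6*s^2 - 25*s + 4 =6*s^2 - 57*s + 72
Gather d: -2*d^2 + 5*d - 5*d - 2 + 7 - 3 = 2 - 2*d^2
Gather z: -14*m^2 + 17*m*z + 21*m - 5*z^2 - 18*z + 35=-14*m^2 + 21*m - 5*z^2 + z*(17*m - 18) + 35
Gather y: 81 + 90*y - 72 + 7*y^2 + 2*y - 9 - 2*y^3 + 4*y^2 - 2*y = -2*y^3 + 11*y^2 + 90*y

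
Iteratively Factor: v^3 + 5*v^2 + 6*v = (v)*(v^2 + 5*v + 6) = v*(v + 2)*(v + 3)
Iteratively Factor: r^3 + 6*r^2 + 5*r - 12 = (r + 3)*(r^2 + 3*r - 4) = (r + 3)*(r + 4)*(r - 1)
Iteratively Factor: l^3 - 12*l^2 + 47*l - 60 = (l - 3)*(l^2 - 9*l + 20) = (l - 4)*(l - 3)*(l - 5)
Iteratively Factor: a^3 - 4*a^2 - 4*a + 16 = (a - 2)*(a^2 - 2*a - 8) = (a - 4)*(a - 2)*(a + 2)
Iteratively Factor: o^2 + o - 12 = (o + 4)*(o - 3)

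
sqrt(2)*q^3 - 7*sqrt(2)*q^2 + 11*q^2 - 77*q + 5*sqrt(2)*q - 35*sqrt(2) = (q - 7)*(q + 5*sqrt(2))*(sqrt(2)*q + 1)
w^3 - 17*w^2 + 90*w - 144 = (w - 8)*(w - 6)*(w - 3)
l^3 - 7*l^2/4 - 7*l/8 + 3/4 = (l - 2)*(l - 1/2)*(l + 3/4)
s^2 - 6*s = s*(s - 6)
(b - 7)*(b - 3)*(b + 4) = b^3 - 6*b^2 - 19*b + 84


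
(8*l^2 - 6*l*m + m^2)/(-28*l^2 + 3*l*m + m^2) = (-2*l + m)/(7*l + m)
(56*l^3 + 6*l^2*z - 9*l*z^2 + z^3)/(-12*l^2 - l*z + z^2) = (-14*l^2 - 5*l*z + z^2)/(3*l + z)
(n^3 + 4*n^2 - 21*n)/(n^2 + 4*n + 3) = n*(n^2 + 4*n - 21)/(n^2 + 4*n + 3)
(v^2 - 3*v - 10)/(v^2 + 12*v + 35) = (v^2 - 3*v - 10)/(v^2 + 12*v + 35)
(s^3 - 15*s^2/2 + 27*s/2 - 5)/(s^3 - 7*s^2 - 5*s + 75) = (s^2 - 5*s/2 + 1)/(s^2 - 2*s - 15)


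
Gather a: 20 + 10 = 30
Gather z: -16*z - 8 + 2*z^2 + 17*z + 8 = 2*z^2 + z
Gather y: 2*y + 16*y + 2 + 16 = 18*y + 18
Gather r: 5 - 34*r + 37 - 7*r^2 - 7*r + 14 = -7*r^2 - 41*r + 56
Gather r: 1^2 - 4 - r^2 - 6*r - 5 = -r^2 - 6*r - 8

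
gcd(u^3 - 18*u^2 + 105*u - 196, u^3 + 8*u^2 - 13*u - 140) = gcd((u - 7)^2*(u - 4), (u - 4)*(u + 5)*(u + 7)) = u - 4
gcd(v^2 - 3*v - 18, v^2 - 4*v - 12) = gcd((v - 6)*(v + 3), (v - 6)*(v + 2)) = v - 6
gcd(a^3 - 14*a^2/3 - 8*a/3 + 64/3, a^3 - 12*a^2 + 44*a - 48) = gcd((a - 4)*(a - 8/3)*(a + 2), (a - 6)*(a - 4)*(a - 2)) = a - 4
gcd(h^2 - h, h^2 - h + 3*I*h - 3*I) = h - 1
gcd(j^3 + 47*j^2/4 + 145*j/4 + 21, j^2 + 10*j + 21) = j + 7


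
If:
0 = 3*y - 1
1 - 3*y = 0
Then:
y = 1/3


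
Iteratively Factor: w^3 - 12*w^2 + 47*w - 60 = (w - 5)*(w^2 - 7*w + 12) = (w - 5)*(w - 3)*(w - 4)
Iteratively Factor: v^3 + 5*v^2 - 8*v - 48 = (v + 4)*(v^2 + v - 12) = (v + 4)^2*(v - 3)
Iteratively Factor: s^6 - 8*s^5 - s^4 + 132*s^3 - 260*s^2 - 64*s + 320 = (s + 1)*(s^5 - 9*s^4 + 8*s^3 + 124*s^2 - 384*s + 320) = (s + 1)*(s + 4)*(s^4 - 13*s^3 + 60*s^2 - 116*s + 80) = (s - 2)*(s + 1)*(s + 4)*(s^3 - 11*s^2 + 38*s - 40) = (s - 5)*(s - 2)*(s + 1)*(s + 4)*(s^2 - 6*s + 8) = (s - 5)*(s - 2)^2*(s + 1)*(s + 4)*(s - 4)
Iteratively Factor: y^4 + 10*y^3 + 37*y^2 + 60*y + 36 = (y + 3)*(y^3 + 7*y^2 + 16*y + 12) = (y + 2)*(y + 3)*(y^2 + 5*y + 6) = (y + 2)^2*(y + 3)*(y + 3)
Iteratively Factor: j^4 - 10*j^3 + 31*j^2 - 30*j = (j - 2)*(j^3 - 8*j^2 + 15*j) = (j - 5)*(j - 2)*(j^2 - 3*j) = (j - 5)*(j - 3)*(j - 2)*(j)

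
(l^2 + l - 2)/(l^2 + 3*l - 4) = (l + 2)/(l + 4)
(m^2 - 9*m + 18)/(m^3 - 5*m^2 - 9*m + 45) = (m - 6)/(m^2 - 2*m - 15)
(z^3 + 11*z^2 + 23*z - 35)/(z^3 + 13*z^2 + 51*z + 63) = (z^2 + 4*z - 5)/(z^2 + 6*z + 9)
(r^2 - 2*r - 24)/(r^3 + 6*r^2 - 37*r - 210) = (r + 4)/(r^2 + 12*r + 35)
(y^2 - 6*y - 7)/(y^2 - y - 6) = (-y^2 + 6*y + 7)/(-y^2 + y + 6)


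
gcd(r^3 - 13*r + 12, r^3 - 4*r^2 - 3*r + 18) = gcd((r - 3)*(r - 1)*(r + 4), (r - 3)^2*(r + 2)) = r - 3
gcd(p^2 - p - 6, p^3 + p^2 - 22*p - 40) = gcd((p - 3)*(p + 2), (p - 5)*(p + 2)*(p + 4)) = p + 2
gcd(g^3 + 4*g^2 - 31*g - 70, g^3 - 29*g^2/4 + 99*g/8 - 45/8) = g - 5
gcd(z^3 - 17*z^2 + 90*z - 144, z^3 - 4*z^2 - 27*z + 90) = z^2 - 9*z + 18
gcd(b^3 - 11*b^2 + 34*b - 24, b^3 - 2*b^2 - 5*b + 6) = b - 1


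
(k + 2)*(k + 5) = k^2 + 7*k + 10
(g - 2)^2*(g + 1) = g^3 - 3*g^2 + 4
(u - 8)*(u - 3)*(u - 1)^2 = u^4 - 13*u^3 + 47*u^2 - 59*u + 24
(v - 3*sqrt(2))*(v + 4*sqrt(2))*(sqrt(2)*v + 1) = sqrt(2)*v^3 + 3*v^2 - 23*sqrt(2)*v - 24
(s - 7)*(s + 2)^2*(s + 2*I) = s^4 - 3*s^3 + 2*I*s^3 - 24*s^2 - 6*I*s^2 - 28*s - 48*I*s - 56*I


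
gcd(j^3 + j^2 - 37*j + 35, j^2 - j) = j - 1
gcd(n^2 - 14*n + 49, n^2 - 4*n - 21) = n - 7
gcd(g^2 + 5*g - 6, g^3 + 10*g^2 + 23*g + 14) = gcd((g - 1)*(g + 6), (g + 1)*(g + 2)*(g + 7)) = 1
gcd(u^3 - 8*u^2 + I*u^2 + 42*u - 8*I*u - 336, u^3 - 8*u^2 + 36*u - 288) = u^2 + u*(-8 - 6*I) + 48*I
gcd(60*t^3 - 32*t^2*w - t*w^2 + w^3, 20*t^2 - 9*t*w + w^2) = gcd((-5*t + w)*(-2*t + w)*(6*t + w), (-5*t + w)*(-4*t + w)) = 5*t - w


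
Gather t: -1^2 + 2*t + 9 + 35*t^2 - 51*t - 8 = 35*t^2 - 49*t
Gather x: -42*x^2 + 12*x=-42*x^2 + 12*x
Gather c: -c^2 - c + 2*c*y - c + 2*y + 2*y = -c^2 + c*(2*y - 2) + 4*y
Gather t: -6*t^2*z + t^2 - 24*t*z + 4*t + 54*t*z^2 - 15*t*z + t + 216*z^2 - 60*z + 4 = t^2*(1 - 6*z) + t*(54*z^2 - 39*z + 5) + 216*z^2 - 60*z + 4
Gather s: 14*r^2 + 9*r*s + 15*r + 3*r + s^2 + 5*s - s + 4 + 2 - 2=14*r^2 + 18*r + s^2 + s*(9*r + 4) + 4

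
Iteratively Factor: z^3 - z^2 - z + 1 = (z + 1)*(z^2 - 2*z + 1) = (z - 1)*(z + 1)*(z - 1)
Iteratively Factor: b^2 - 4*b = (b)*(b - 4)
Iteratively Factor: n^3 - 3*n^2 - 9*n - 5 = (n + 1)*(n^2 - 4*n - 5) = (n - 5)*(n + 1)*(n + 1)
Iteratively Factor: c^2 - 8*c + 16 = (c - 4)*(c - 4)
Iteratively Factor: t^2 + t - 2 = (t - 1)*(t + 2)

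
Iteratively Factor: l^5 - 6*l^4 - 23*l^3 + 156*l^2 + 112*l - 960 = (l - 5)*(l^4 - l^3 - 28*l^2 + 16*l + 192) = (l - 5)*(l - 4)*(l^3 + 3*l^2 - 16*l - 48) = (l - 5)*(l - 4)^2*(l^2 + 7*l + 12) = (l - 5)*(l - 4)^2*(l + 3)*(l + 4)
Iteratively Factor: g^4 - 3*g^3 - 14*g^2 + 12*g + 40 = (g - 2)*(g^3 - g^2 - 16*g - 20) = (g - 5)*(g - 2)*(g^2 + 4*g + 4) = (g - 5)*(g - 2)*(g + 2)*(g + 2)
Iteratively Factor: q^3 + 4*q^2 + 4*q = (q + 2)*(q^2 + 2*q) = (q + 2)^2*(q)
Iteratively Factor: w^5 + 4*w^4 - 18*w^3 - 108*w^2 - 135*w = (w - 5)*(w^4 + 9*w^3 + 27*w^2 + 27*w) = w*(w - 5)*(w^3 + 9*w^2 + 27*w + 27) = w*(w - 5)*(w + 3)*(w^2 + 6*w + 9) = w*(w - 5)*(w + 3)^2*(w + 3)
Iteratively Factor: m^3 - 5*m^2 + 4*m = (m)*(m^2 - 5*m + 4) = m*(m - 1)*(m - 4)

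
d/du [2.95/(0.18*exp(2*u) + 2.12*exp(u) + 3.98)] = (-1.062*exp(u) - 6.254)*exp(u)/(0.18*exp(2*u) + 2.12*exp(u) + 3.98)^2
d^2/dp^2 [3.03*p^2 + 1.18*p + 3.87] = 6.06000000000000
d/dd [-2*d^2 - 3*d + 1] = -4*d - 3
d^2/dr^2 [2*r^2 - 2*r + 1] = 4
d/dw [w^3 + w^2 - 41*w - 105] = 3*w^2 + 2*w - 41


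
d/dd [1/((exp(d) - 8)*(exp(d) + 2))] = 2*(3 - exp(d))*exp(d)/(exp(4*d) - 12*exp(3*d) + 4*exp(2*d) + 192*exp(d) + 256)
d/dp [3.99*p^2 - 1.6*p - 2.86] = 7.98*p - 1.6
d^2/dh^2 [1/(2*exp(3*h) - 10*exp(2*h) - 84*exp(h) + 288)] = ((-9*exp(2*h) + 20*exp(h) + 42)*(exp(3*h) - 5*exp(2*h) - 42*exp(h) + 144)/2 + (-3*exp(2*h) + 10*exp(h) + 42)^2*exp(h))*exp(h)/(exp(3*h) - 5*exp(2*h) - 42*exp(h) + 144)^3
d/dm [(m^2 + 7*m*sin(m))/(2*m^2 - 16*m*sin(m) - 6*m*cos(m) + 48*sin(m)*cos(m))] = 3*(-m^3*sin(m) + 5*m^3*cos(m) + 16*m^2*sin(m)^2 - 5*m^2*sin(m) - m^2*cos(m) - 15*m^2 + 56*m*sin(m)^3 + 16*m*sin(m)*cos(m) + 56*sin(m)^2*cos(m))/(2*(m - 8*sin(m))^2*(m - 3*cos(m))^2)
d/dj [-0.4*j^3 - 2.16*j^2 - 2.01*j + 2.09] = -1.2*j^2 - 4.32*j - 2.01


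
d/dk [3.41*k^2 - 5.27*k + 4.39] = 6.82*k - 5.27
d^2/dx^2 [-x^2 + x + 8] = -2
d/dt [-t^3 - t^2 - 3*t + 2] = -3*t^2 - 2*t - 3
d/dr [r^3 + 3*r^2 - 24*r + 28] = 3*r^2 + 6*r - 24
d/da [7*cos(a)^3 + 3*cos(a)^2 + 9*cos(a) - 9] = 3*(7*sin(a)^2 - 2*cos(a) - 10)*sin(a)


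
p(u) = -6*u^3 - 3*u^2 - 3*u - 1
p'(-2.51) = -101.34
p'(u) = -18*u^2 - 6*u - 3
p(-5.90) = 1144.54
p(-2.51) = 82.51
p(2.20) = -86.01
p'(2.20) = -103.32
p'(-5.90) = -594.18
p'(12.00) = -2667.00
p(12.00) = -10837.00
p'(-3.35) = -184.90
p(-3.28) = 188.29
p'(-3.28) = -176.97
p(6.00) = -1423.00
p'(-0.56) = -5.28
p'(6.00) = -687.00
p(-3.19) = 172.81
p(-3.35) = 200.95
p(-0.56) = 0.79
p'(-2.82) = -129.22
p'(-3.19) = -167.03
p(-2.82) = 118.16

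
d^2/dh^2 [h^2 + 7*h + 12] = 2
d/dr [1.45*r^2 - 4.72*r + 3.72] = 2.9*r - 4.72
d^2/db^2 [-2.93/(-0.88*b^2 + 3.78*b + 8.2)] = (4.537984*b^2 - 19.492704*b - 2.93*(1.76*b - 3.78)*(3.52*b - 7.56) - 42.28576)/(-0.88*b^2 + 3.78*b + 8.2)^3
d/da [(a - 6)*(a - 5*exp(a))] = a - (a - 6)*(5*exp(a) - 1) - 5*exp(a)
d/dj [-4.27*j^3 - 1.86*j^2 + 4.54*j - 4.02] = -12.81*j^2 - 3.72*j + 4.54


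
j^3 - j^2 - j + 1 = (j - 1)^2*(j + 1)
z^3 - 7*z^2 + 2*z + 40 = (z - 5)*(z - 4)*(z + 2)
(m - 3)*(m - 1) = m^2 - 4*m + 3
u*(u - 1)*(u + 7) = u^3 + 6*u^2 - 7*u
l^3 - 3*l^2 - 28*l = l*(l - 7)*(l + 4)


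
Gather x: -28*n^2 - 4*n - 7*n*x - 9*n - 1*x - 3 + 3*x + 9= -28*n^2 - 13*n + x*(2 - 7*n) + 6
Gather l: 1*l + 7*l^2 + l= 7*l^2 + 2*l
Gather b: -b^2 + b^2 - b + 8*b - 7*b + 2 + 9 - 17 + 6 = 0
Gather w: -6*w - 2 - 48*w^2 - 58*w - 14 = -48*w^2 - 64*w - 16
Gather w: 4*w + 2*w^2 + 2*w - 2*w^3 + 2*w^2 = -2*w^3 + 4*w^2 + 6*w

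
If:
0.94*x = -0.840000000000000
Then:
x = -0.89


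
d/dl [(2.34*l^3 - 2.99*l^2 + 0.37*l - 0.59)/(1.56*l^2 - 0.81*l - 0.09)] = (3.6504*l^4 - 3.7908*l^3 + 1.2129*l^2 + 2.379*l - 0.5112)/(2.4336*l^4 - 2.5272*l^3 + 0.3753*l^2 + 0.1458*l + 0.0081)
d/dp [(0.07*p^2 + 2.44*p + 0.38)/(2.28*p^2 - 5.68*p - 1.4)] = (-5.9608*p^2 - 1.9288*p - 1.2576)/(5.1984*p^4 - 25.9008*p^3 + 25.8784*p^2 + 15.904*p + 1.96)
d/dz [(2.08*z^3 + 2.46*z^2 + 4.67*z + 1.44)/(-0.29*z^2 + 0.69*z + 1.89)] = (-0.6032*z^4 + 2.8704*z^3 + 14.8453*z^2 + 10.134*z + 7.8327)/(0.0841*z^4 - 0.4002*z^3 - 0.6201*z^2 + 2.6082*z + 3.5721)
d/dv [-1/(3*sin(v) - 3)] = cos(v)/(3*(sin(v) - 1)^2)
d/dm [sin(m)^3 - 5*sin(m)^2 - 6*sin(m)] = (3*sin(m)^2 - 10*sin(m) - 6)*cos(m)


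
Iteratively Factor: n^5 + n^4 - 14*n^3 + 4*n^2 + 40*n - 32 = (n - 2)*(n^4 + 3*n^3 - 8*n^2 - 12*n + 16) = (n - 2)^2*(n^3 + 5*n^2 + 2*n - 8) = (n - 2)^2*(n - 1)*(n^2 + 6*n + 8) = (n - 2)^2*(n - 1)*(n + 2)*(n + 4)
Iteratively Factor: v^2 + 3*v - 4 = (v - 1)*(v + 4)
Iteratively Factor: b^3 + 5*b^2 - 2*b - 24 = (b + 3)*(b^2 + 2*b - 8) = (b - 2)*(b + 3)*(b + 4)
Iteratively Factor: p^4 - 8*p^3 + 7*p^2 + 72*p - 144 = (p + 3)*(p^3 - 11*p^2 + 40*p - 48) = (p - 3)*(p + 3)*(p^2 - 8*p + 16) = (p - 4)*(p - 3)*(p + 3)*(p - 4)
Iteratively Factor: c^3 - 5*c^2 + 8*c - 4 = (c - 2)*(c^2 - 3*c + 2) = (c - 2)*(c - 1)*(c - 2)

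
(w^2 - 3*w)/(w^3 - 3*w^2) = 1/w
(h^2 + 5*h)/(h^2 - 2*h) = (h + 5)/(h - 2)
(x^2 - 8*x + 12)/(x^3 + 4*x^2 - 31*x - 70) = (x^2 - 8*x + 12)/(x^3 + 4*x^2 - 31*x - 70)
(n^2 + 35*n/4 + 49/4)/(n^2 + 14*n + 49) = (n + 7/4)/(n + 7)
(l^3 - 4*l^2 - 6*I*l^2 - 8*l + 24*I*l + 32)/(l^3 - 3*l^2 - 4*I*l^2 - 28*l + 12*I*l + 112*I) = (l^2 - 2*l*(2 + I) + 8*I)/(l^2 - 3*l - 28)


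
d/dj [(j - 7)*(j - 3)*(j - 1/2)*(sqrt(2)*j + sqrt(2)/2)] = sqrt(2)*(8*j^3 - 60*j^2 + 83*j + 5)/2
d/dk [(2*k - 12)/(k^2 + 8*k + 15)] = 2*(k^2 + 8*k - 2*(k - 6)*(k + 4) + 15)/(k^2 + 8*k + 15)^2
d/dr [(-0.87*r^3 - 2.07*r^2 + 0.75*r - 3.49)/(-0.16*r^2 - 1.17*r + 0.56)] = (0.1392*r^4 + 2.0358*r^3 + 1.0803*r^2 - 3.4352*r - 3.6633)/(0.0256*r^4 + 0.3744*r^3 + 1.1897*r^2 - 1.3104*r + 0.3136)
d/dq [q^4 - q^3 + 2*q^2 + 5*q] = 4*q^3 - 3*q^2 + 4*q + 5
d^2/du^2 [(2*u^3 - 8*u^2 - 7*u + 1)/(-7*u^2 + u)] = 2*(397*u^3 - 147*u^2 + 21*u - 1)/(u^3*(343*u^3 - 147*u^2 + 21*u - 1))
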